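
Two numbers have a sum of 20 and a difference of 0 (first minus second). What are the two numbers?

Let x = first number, y = second number.
  x + y = 20
  x - y = 0
From equation 1: x = 20 − y.
Substitute into equation 2 and solve: y = 10.
Then x = 10.

first number: 10, second number: 10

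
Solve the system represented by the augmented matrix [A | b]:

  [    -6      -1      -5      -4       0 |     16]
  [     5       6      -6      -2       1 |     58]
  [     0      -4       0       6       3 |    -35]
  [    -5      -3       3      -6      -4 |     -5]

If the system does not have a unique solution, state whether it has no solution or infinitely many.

Row-reduce:
R1 ← R1 / (-6).
R2 ← R2 − 5·R1.
R4 ← R4 + 5·R1.
R2 ← R2 / (31/6).
R1 ← R1 − 1/6·R2.
R3 ← R3 + 4·R2.
R4 ← R4 + 13/6·R2.
R3 ← R3 / (-244/31).
R1 ← R1 − 36/31·R3.
R2 ← R2 + 61/31·R3.
R4 ← R4 − 90/31·R3.
R4 ← R4 / (-257/61).
R1 ← R1 − 68/61·R4.
R2 ← R2 + 3/2·R4.
R3 ← R3 + 29/122·R4.
Rank is 4 with 5 unknowns, leaving x_5 free.

infinitely many solutions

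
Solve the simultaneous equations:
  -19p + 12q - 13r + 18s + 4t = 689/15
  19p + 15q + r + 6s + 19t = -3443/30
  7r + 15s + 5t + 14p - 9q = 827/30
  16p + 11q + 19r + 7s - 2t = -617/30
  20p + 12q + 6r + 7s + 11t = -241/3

Row-reduce the augmented matrix:
R1 ← R1 / (-19).
R2 ← R2 − 19·R1.
R3 ← R3 − 14·R1.
R4 ← R4 − 16·R1.
R5 ← R5 − 20·R1.
R2 ← R2 / (27).
R1 ← R1 + 12/19·R2.
R3 ← R3 + 3/19·R2.
R4 ← R4 − 401/19·R2.
R5 ← R5 − 468/19·R2.
R3 ← R3 / (-151/57).
R1 ← R1 − 23/57·R3.
R2 ← R2 + 4/9·R3.
R4 ← R4 − 2981/171·R3.
R5 ← R5 − 62/19·R3.
R4 ← R4 / (86210/453).
R1 ← R1 − 595/151·R4.
R2 ← R2 + 1756/453·R4.
R3 ← R3 + 1619/151·R4.
R5 ← R5 − 5895/151·R4.
R5 ← R5 / (-171697/51726).
R1 ← R1 − 13815/17242·R5.
R2 ← R2 − 31153/129315·R5.
R3 ← R3 + 85371/86210·R5.
R4 ← R4 − 49703/258630·R5.
Reading off the reduced rows gives p = -12/5, q = -5/2, r = 1, s = 3, t = -8/3.

p = -12/5, q = -5/2, r = 1, s = 3, t = -8/3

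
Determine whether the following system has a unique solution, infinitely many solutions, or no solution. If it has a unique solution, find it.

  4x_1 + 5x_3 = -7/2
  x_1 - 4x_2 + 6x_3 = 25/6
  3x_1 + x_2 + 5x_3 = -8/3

x_1 = -3/2, x_2 = -2/3, x_3 = 1/2

Row-reduce the augmented matrix:
R1 ← R1 / (4).
R2 ← R2 − 1·R1.
R3 ← R3 − 3·R1.
R2 ← R2 / (-4).
R3 ← R3 − 1·R2.
R3 ← R3 / (39/16).
R1 ← R1 − 5/4·R3.
R2 ← R2 + 19/16·R3.
Reading off the reduced rows gives x_1 = -3/2, x_2 = -2/3, x_3 = 1/2.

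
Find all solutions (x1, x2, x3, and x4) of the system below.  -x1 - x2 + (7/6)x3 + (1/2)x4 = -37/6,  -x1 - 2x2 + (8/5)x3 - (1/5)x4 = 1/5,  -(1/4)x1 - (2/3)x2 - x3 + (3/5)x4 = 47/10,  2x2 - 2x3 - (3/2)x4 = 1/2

Row-reduce the augmented matrix:
R1 ← R1 / (-1).
R2 ← R2 + 1·R1.
R3 ← R3 + 1/4·R1.
R2 ← R2 / (-1).
R1 ← R1 − 1·R2.
R3 ← R3 + 5/12·R2.
R4 ← R4 − 2·R2.
R3 ← R3 / (-53/36).
R1 ← R1 + 11/15·R3.
R2 ← R2 + 13/30·R3.
R4 ← R4 + 17/15·R3.
R4 ← R4 / (-9249/2650).
R1 ← R1 + 2096/1325·R4.
R2 ← R2 − 1257/2650·R4.
R3 ← R3 + 138/265·R4.
Reading off the reduced rows gives x1 = 6, x2 = -6, x3 = -4, x4 = -3.

x1 = 6, x2 = -6, x3 = -4, x4 = -3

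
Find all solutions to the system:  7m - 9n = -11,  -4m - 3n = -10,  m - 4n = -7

m = 1, n = 2

Row-reduce the augmented matrix:
R1 ← R1 / (7).
R2 ← R2 + 4·R1.
R3 ← R3 − 1·R1.
R2 ← R2 / (-57/7).
R1 ← R1 + 9/7·R2.
R3 ← R3 + 19/7·R2.
R3 reduces to 0 = 0, so the extra equation is consistent.
Reading off the reduced rows gives m = 1, n = 2.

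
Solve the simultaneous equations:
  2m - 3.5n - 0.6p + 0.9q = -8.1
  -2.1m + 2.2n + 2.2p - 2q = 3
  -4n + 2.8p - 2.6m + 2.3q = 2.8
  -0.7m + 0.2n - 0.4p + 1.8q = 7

Row-reduce the augmented matrix:
R1 ← R1 / (2).
R2 ← R2 + 21/10·R1.
R3 ← R3 + 13/5·R1.
R4 ← R4 + 7/10·R1.
R2 ← R2 / (-59/40).
R1 ← R1 + 7/4·R2.
R3 ← R3 + 171/20·R2.
R4 ← R4 + 41/40·R2.
R3 ← R3 / (-10444/1475).
R1 ← R1 + 638/295·R3.
R2 ← R2 + 314/295·R3.
R4 ← R4 + 2509/1475·R3.
R4 ← R4 / (56961/104440).
R1 ← R1 + 12805/10444·R4.
R2 ← R2 + 7579/10444·R4.
R3 ← R3 + 28277/20888·R4.
Reading off the reduced rows gives m = 0, n = 3, p = 2, q = 4.

m = 0, n = 3, p = 2, q = 4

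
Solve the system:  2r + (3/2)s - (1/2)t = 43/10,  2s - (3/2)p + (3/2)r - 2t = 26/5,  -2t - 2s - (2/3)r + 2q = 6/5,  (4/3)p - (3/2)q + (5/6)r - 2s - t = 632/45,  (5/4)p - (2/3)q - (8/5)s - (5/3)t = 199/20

p = 1/3, q = -3, r = 3, s = -2, t = -13/5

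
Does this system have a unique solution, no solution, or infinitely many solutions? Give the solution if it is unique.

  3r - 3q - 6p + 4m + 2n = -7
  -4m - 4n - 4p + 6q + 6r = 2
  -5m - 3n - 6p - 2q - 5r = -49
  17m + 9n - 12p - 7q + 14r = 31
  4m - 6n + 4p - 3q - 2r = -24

Row-reduce:
R1 ← R1 / (4).
R2 ← R2 + 4·R1.
R3 ← R3 + 5·R1.
R4 ← R4 − 17·R1.
R5 ← R5 − 4·R1.
R2 ← R2 / (-2).
R1 ← R1 − 1/2·R2.
R3 ← R3 + 1/2·R2.
R4 ← R4 − 1/2·R2.
R5 ← R5 + 8·R2.
R3 ← R3 / (-11).
R1 ← R1 + 4·R3.
R2 ← R2 − 5·R3.
R4 ← R4 − 11·R3.
R5 ← R5 − 50·R3.
Swap R4 and R5.
R4 ← R4 / (-457/11).
R1 ← R1 − 26/11·R4.
R2 ← R2 + 49/11·R4.
R3 ← R3 − 13/22·R4.
Row 5 reduces to 0 = 3, a contradiction. The system is inconsistent.

no solution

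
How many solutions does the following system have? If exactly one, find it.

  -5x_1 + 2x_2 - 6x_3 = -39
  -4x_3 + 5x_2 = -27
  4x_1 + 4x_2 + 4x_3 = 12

x_1 = 3, x_2 = -3, x_3 = 3

Row-reduce the augmented matrix:
R1 ← R1 / (-5).
R3 ← R3 − 4·R1.
R2 ← R2 / (5).
R1 ← R1 + 2/5·R2.
R3 ← R3 − 28/5·R2.
R3 ← R3 / (92/25).
R1 ← R1 − 22/25·R3.
R2 ← R2 + 4/5·R3.
Reading off the reduced rows gives x_1 = 3, x_2 = -3, x_3 = 3.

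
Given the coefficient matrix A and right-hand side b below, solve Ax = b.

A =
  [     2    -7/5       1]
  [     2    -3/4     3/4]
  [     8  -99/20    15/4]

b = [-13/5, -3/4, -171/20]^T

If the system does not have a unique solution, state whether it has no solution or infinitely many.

infinitely many solutions

Row-reduce:
R1 ← R1 / (2).
R2 ← R2 − 2·R1.
R3 ← R3 − 8·R1.
R2 ← R2 / (13/20).
R1 ← R1 + 7/10·R2.
R3 ← R3 − 13/20·R2.
Rank is 2 with 3 unknowns, leaving x_3 free.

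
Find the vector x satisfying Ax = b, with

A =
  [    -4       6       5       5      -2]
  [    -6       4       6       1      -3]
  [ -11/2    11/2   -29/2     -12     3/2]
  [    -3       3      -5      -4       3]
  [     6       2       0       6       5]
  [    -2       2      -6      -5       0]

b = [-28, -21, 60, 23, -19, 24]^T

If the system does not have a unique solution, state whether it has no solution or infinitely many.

Row-reduce:
R1 ← R1 / (-4).
R2 ← R2 + 6·R1.
R3 ← R3 + 11/2·R1.
R4 ← R4 + 3·R1.
R5 ← R5 − 6·R1.
R6 ← R6 + 2·R1.
R2 ← R2 / (-5).
R1 ← R1 + 3/2·R2.
R3 ← R3 + 11/4·R2.
R4 ← R4 + 3/2·R2.
R5 ← R5 − 11·R2.
R6 ← R6 + 1·R2.
R3 ← R3 / (-411/20).
R1 ← R1 + 4/5·R3.
R2 ← R2 − 3/10·R3.
R4 ← R4 + 83/10·R3.
R5 ← R5 − 21/5·R3.
R6 ← R6 + 41/5·R3.
R4 ← R4 / (52/137).
R1 ← R1 − 355/274·R4.
R2 ← R2 − 295/274·R4.
R3 ← R3 − 102/137·R4.
R5 ← R5 + 538/137·R4.
R6 ← R6 + 13/137·R4.
R5 ← R5 / (95/3).
R1 ← R1 + 55/6·R5.
R2 ← R2 + 47/6·R5.
R3 ← R3 + 17/3·R5.
R4 ← R4 − 22/3·R5.
Row 6 reduces to 0 = -1/4, a contradiction. The system is inconsistent.

no solution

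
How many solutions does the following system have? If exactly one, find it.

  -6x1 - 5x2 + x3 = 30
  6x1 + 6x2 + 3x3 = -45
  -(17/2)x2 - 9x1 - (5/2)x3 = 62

no solution

Row-reduce:
R1 ← R1 / (-6).
R2 ← R2 − 6·R1.
R3 ← R3 + 9·R1.
R1 ← R1 − 5/6·R2.
R3 ← R3 + 1·R2.
Row 3 reduces to 0 = 2, a contradiction. The system is inconsistent.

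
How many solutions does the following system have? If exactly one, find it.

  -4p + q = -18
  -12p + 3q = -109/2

Row-reduce:
R1 ← R1 / (-4).
R2 ← R2 + 12·R1.
Row 2 reduces to 0 = -1/2, a contradiction. The system is inconsistent.

no solution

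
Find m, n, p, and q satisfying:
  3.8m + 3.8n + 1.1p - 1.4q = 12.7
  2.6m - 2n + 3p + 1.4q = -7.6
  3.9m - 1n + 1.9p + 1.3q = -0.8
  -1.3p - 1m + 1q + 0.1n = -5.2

Row-reduce the augmented matrix:
R1 ← R1 / (19/5).
R2 ← R2 − 13/5·R1.
R3 ← R3 − 39/10·R1.
R4 ← R4 + 1·R1.
R2 ← R2 / (-23/5).
R1 ← R1 − 1·R2.
R3 ← R3 + 49/10·R2.
R4 ← R4 − 11/10·R2.
R3 ← R3 / (-3546/2185).
R1 ← R1 − 340/437·R3.
R2 ← R2 + 427/874·R3.
R4 ← R4 + 827/1748·R3.
R4 ← R4 / (6677/5910).
R1 ← R1 − 149/591·R4.
R2 ← R2 + 343/591·R4.
R3 ← R3 + 82/591·R4.
Reading off the reduced rows gives m = 3, n = -1, p = -3, q = -6.

m = 3, n = -1, p = -3, q = -6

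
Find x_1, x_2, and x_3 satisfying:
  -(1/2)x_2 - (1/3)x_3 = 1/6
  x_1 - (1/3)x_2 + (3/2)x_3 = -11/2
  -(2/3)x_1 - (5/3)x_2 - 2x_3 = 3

Row-reduce the augmented matrix:
Swap R1 and R2.
R3 ← R3 + 2/3·R1.
R2 ← R2 / (-1/2).
R1 ← R1 + 1/3·R2.
R3 ← R3 + 17/9·R2.
R3 ← R3 / (7/27).
R1 ← R1 − 31/18·R3.
R2 ← R2 − 2/3·R3.
Reading off the reduced rows gives x_1 = 3, x_2 = 3, x_3 = -5.

x_1 = 3, x_2 = 3, x_3 = -5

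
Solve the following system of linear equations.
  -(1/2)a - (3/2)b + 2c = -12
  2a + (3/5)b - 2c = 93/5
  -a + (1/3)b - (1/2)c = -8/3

Row-reduce the augmented matrix:
R1 ← R1 / (-1/2).
R2 ← R2 − 2·R1.
R3 ← R3 + 1·R1.
R2 ← R2 / (-27/5).
R1 ← R1 − 3·R2.
R3 ← R3 − 10/3·R2.
R3 ← R3 / (-43/54).
R1 ← R1 + 2/3·R3.
R2 ← R2 + 10/9·R3.
Reading off the reduced rows gives a = 5, b = 1, c = -4.

a = 5, b = 1, c = -4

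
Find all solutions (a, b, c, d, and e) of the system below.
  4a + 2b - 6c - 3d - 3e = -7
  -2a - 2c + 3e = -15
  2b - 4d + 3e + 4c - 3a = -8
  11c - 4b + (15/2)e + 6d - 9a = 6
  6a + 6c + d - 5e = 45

Row-reduce:
R1 ← R1 / (4).
R2 ← R2 + 2·R1.
R3 ← R3 + 3·R1.
R4 ← R4 + 9·R1.
R5 ← R5 − 6·R1.
R1 ← R1 − 1/2·R2.
R3 ← R3 − 7/2·R2.
R4 ← R4 − 1/2·R2.
R5 ← R5 + 3·R2.
R3 ← R3 / (17).
R1 ← R1 − 1·R3.
R2 ← R2 + 5·R3.
Swap R4 and R5.
R1 ← R1 − 1/17·R4.
R2 ← R2 + 61/34·R4.
R3 ← R3 + 1/17·R4.
Row 5 reduces to 0 = -1/2, a contradiction. The system is inconsistent.

no solution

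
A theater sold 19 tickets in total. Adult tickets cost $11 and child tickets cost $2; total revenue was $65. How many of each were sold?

Let a = adult tickets, c = child tickets.
  a + c = 19
  11a + 2c = 65
Row-reduce the augmented matrix:
R2 ← R2 − 11·R1.
R2 ← R2 / (-9).
R1 ← R1 − 1·R2.
Reading off the reduced rows gives a = 3, c = 16.

adult tickets: 3, child tickets: 16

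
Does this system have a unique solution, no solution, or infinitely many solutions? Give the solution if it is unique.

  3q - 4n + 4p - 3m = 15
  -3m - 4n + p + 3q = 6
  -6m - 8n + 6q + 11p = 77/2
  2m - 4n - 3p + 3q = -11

no solution

Row-reduce:
R1 ← R1 / (-3).
R2 ← R2 + 3·R1.
R3 ← R3 + 6·R1.
R4 ← R4 − 2·R1.
Swap R2 and R4.
R2 ← R2 / (-20/3).
R1 ← R1 − 4/3·R2.
R3 ← R3 / (3).
R1 ← R1 + 7/5·R3.
R2 ← R2 − 1/20·R3.
R4 ← R4 + 3·R3.
Row 4 reduces to 0 = -1/2, a contradiction. The system is inconsistent.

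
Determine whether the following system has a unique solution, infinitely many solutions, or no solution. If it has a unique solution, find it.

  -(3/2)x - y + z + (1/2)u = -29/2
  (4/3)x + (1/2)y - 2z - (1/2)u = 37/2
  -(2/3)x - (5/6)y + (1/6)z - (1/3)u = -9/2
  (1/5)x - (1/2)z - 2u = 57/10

Row-reduce the augmented matrix:
R1 ← R1 / (-3/2).
R2 ← R2 − 4/3·R1.
R3 ← R3 + 2/3·R1.
R4 ← R4 − 1/5·R1.
R2 ← R2 / (-7/18).
R1 ← R1 − 2/3·R2.
R3 ← R3 + 7/18·R2.
R4 ← R4 + 2/15·R2.
R3 ← R3 / (5/6).
R1 ← R1 + 18/7·R3.
R2 ← R2 − 20/7·R3.
R4 ← R4 − 1/70·R3.
R4 ← R4 / (-667/350).
R1 ← R1 + 69/35·R4.
R2 ← R2 − 13/7·R4.
R3 ← R3 + 3/5·R4.
Reading off the reduced rows gives x = 6, y = 0, z = -5, u = -1.

x = 6, y = 0, z = -5, u = -1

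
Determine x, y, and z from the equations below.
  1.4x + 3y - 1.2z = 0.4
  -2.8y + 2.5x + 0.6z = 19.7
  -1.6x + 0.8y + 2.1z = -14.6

x = 5, y = -3, z = -2

Row-reduce the augmented matrix:
R1 ← R1 / (7/5).
R2 ← R2 − 5/2·R1.
R3 ← R3 + 8/5·R1.
R2 ← R2 / (-571/70).
R1 ← R1 − 15/7·R2.
R3 ← R3 − 148/35·R2.
R3 ← R3 / (12279/5710).
R1 ← R1 + 78/571·R3.
R2 ← R2 + 192/571·R3.
Reading off the reduced rows gives x = 5, y = -3, z = -2.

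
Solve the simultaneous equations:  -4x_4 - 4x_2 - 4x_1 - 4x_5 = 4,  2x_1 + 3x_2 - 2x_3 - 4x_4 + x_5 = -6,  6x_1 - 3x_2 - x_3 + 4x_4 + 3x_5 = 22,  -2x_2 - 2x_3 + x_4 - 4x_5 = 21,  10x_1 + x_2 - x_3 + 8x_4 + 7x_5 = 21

no solution

Row-reduce:
R1 ← R1 / (-4).
R2 ← R2 − 2·R1.
R3 ← R3 − 6·R1.
R5 ← R5 − 10·R1.
R1 ← R1 − 1·R2.
R3 ← R3 + 9·R2.
R4 ← R4 + 2·R2.
R5 ← R5 + 9·R2.
R3 ← R3 / (-19).
R1 ← R1 − 2·R3.
R2 ← R2 + 2·R3.
R4 ← R4 + 6·R3.
R5 ← R5 + 19·R3.
R4 ← R4 / (127/19).
R1 ← R1 − 21/19·R4.
R2 ← R2 + 2/19·R4.
R3 ← R3 − 56/19·R4.
Row 5 reduces to 0 = 3, a contradiction. The system is inconsistent.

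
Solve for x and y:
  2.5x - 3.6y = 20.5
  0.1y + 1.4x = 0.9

Row-reduce the augmented matrix:
R1 ← R1 / (5/2).
R2 ← R2 − 7/5·R1.
R2 ← R2 / (529/250).
R1 ← R1 + 36/25·R2.
Reading off the reduced rows gives x = 1, y = -5.

x = 1, y = -5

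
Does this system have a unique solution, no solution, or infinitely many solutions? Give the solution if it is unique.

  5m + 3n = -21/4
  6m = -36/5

m = -6/5, n = 1/4

Row-reduce the augmented matrix:
R1 ← R1 / (5).
R2 ← R2 − 6·R1.
R2 ← R2 / (-18/5).
R1 ← R1 − 3/5·R2.
Reading off the reduced rows gives m = -6/5, n = 1/4.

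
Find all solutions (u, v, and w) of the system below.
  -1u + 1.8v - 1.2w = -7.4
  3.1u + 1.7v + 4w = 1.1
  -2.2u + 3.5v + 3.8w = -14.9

u = 2, v = -3, w = 0

Row-reduce the augmented matrix:
R1 ← R1 / (-1).
R2 ← R2 − 31/10·R1.
R3 ← R3 + 11/5·R1.
R2 ← R2 / (182/25).
R1 ← R1 + 9/5·R2.
R3 ← R3 + 23/50·R2.
R3 ← R3 / (1679/260).
R1 ← R1 − 33/26·R3.
R2 ← R2 − 1/26·R3.
Reading off the reduced rows gives u = 2, v = -3, w = 0.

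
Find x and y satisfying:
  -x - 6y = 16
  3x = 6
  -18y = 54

Row-reduce the augmented matrix:
R1 ← R1 / (-1).
R2 ← R2 − 3·R1.
R2 ← R2 / (-18).
R1 ← R1 − 6·R2.
R3 ← R3 + 18·R2.
R3 reduces to 0 = 0, so the extra equation is consistent.
Reading off the reduced rows gives x = 2, y = -3.

x = 2, y = -3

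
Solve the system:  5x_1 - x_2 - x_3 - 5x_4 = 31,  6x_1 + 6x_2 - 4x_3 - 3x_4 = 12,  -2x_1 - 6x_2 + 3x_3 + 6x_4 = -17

Row-reduce:
R1 ← R1 / (5).
R2 ← R2 − 6·R1.
R3 ← R3 + 2·R1.
R2 ← R2 / (36/5).
R1 ← R1 + 1/5·R2.
R3 ← R3 + 32/5·R2.
R3 ← R3 / (1/9).
R1 ← R1 + 5/18·R3.
R2 ← R2 + 7/18·R3.
Rank is 3 with 4 unknowns, leaving x_4 free.

infinitely many solutions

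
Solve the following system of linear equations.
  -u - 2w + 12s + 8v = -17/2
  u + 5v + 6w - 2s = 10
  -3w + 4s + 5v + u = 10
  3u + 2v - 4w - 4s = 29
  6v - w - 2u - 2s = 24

no solution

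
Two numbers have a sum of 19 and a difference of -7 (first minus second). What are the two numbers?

Let x = first number, y = second number.
  x + y = 19
  x - y = -7
From equation 1: x = 19 − y.
Substitute into equation 2 and solve: y = 13.
Then x = 6.

first number: 6, second number: 13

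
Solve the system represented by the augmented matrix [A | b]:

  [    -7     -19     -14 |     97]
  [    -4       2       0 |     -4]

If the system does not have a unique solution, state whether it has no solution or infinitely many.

Row-reduce:
R1 ← R1 / (-7).
R2 ← R2 + 4·R1.
R2 ← R2 / (90/7).
R1 ← R1 − 19/7·R2.
Rank is 2 with 3 unknowns, leaving x_3 free.

infinitely many solutions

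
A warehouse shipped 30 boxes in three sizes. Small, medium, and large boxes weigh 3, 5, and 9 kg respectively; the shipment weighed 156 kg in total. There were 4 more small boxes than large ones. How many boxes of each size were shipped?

Let s = small boxes, m = medium boxes, l = large boxes.
  l + s + m = 30
  3s + 5m + 9l = 156
  s - l = 4
Row-reduce the augmented matrix:
R2 ← R2 − 3·R1.
R3 ← R3 − 1·R1.
R2 ← R2 / (2).
R1 ← R1 − 1·R2.
R3 ← R3 + 1·R2.
R1 ← R1 + 2·R3.
R2 ← R2 − 3·R3.
Reading off the reduced rows gives s = 11, m = 12, l = 7.

small boxes: 11, medium boxes: 12, large boxes: 7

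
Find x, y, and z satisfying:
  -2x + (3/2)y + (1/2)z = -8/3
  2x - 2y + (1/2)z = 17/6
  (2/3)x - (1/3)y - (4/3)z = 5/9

x = 5/3, y = 1/3, z = 1/3

Row-reduce the augmented matrix:
R1 ← R1 / (-2).
R2 ← R2 − 2·R1.
R3 ← R3 − 2/3·R1.
R2 ← R2 / (-1/2).
R1 ← R1 + 3/4·R2.
R3 ← R3 − 1/6·R2.
R3 ← R3 / (-5/6).
R1 ← R1 + 7/4·R3.
R2 ← R2 + 2·R3.
Reading off the reduced rows gives x = 5/3, y = 1/3, z = 1/3.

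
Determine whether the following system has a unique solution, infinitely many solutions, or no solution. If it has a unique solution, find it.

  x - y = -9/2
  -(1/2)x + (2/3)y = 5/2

x = -3, y = 3/2

From equation 1: x = -9/2 + y.
Substitute into equation 2 and solve: y = 3/2.
Then x = -3.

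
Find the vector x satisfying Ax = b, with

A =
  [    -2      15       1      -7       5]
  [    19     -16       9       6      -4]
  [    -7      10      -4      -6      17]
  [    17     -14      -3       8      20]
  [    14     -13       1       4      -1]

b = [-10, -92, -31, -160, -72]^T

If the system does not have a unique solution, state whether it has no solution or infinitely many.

Row-reduce the augmented matrix:
R1 ← R1 / (-2).
R2 ← R2 − 19·R1.
R3 ← R3 + 7·R1.
R4 ← R4 − 17·R1.
R5 ← R5 − 14·R1.
R2 ← R2 / (253/2).
R1 ← R1 + 15/2·R2.
R3 ← R3 + 85/2·R2.
R4 ← R4 − 227/2·R2.
R5 ← R5 − 92·R2.
R3 ← R3 / (-325/253).
R1 ← R1 − 151/253·R3.
R2 ← R2 − 37/253·R3.
R4 ← R4 + 2808/253·R3.
R5 ← R5 + 60/11·R3.
R4 ← R4 / (464/25).
R1 ← R1 + 304/325·R4.
R2 ← R2 + 223/325·R4.
R3 ← R3 − 462/325·R4.
R5 ← R5 − 439/65·R4.
R5 ← R5 / (-65547/3016).
R1 ← R1 − 631/377·R5.
R2 ← R2 + 5097/3016·R5.
R3 ← R3 + 5195/1508·R5.
R4 ← R4 + 1231/232·R5.
Reading off the reduced rows gives x_1 = -5, x_2 = 1, x_3 = -1, x_4 = 2, x_5 = -4.

x_1 = -5, x_2 = 1, x_3 = -1, x_4 = 2, x_5 = -4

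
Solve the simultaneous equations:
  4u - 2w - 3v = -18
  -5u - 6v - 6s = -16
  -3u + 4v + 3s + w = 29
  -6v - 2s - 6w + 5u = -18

u = -4, v = 4, w = -5, s = 2

Row-reduce the augmented matrix:
R1 ← R1 / (4).
R2 ← R2 + 5·R1.
R3 ← R3 + 3·R1.
R4 ← R4 − 5·R1.
R2 ← R2 / (-39/4).
R1 ← R1 + 3/4·R2.
R3 ← R3 − 7/4·R2.
R4 ← R4 + 9/4·R2.
R3 ← R3 / (-37/39).
R1 ← R1 + 4/13·R3.
R2 ← R2 − 10/39·R3.
R4 ← R4 + 38/13·R3.
R4 ← R4 / (-242/37).
R1 ← R1 + 6/37·R4.
R2 ← R2 − 42/37·R4.
R3 ← R3 + 75/37·R4.
Reading off the reduced rows gives u = -4, v = 4, w = -5, s = 2.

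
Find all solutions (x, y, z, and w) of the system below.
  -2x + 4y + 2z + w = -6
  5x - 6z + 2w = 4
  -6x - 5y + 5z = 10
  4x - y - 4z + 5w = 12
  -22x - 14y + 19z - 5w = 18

x = 0, y = -2, z = 0, w = 2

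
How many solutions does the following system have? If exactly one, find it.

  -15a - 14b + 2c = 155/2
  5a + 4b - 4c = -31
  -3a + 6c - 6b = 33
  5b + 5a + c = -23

no solution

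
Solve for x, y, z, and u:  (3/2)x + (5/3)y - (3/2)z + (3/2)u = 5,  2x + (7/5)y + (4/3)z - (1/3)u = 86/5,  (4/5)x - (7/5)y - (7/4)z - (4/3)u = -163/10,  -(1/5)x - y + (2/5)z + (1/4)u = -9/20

Row-reduce the augmented matrix:
R1 ← R1 / (3/2).
R2 ← R2 − 2·R1.
R3 ← R3 − 4/5·R1.
R4 ← R4 + 1/5·R1.
R2 ← R2 / (-37/45).
R1 ← R1 − 10/9·R2.
R3 ← R3 + 103/45·R2.
R4 ← R4 + 7/9·R2.
R3 ← R3 / (-22709/2220).
R1 ← R1 − 389/111·R3.
R2 ← R2 + 150/37·R3.
R4 ← R4 + 1639/555·R3.
R4 ← R4 / (1904651/1362540).
R1 ← R1 + 44875/68127·R4.
R2 ← R2 − 25185/22709·R4.
R3 ← R3 + 9684/22709·R4.
Reading off the reduced rows gives x = 3, y = 3, z = 6, u = 3.

x = 3, y = 3, z = 6, u = 3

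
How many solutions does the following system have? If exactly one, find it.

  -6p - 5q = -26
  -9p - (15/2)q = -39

infinitely many solutions

Row-reduce:
R1 ← R1 / (-6).
R2 ← R2 + 9·R1.
Rank is 1 with 2 unknowns, leaving q free.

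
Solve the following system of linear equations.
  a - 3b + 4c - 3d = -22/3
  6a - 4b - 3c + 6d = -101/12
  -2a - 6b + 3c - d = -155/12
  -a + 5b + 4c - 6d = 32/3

Row-reduce the augmented matrix:
R2 ← R2 − 6·R1.
R3 ← R3 + 2·R1.
R4 ← R4 + 1·R1.
R2 ← R2 / (14).
R1 ← R1 + 3·R2.
R3 ← R3 + 12·R2.
R4 ← R4 − 2·R2.
R3 ← R3 / (-85/7).
R1 ← R1 + 25/14·R3.
R2 ← R2 + 27/14·R3.
R4 ← R4 − 83/7·R3.
R4 ← R4 / (14/17).
R1 ← R1 − 5/34·R4.
R2 ← R2 + 15/34·R4.
R3 ← R3 + 19/17·R4.
Reading off the reduced rows gives a = -1/3, b = 8/3, c = 5/4, d = 4/3.

a = -1/3, b = 8/3, c = 5/4, d = 4/3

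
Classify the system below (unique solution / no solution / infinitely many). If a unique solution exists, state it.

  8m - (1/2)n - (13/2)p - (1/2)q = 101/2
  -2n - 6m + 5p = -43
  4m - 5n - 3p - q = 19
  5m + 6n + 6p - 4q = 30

no solution

Row-reduce:
R1 ← R1 / (8).
R2 ← R2 + 6·R1.
R3 ← R3 − 4·R1.
R4 ← R4 − 5·R1.
R2 ← R2 / (-19/8).
R1 ← R1 + 1/16·R2.
R3 ← R3 + 19/4·R2.
R4 ← R4 − 101/16·R2.
Swap R3 and R4.
R3 ← R3 / (395/38).
R1 ← R1 + 31/38·R3.
R2 ← R2 + 1/19·R3.
Row 4 reduces to 0 = 4, a contradiction. The system is inconsistent.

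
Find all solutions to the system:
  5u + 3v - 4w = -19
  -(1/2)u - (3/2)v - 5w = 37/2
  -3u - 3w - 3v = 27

Row-reduce:
R1 ← R1 / (5).
R2 ← R2 + 1/2·R1.
R3 ← R3 + 3·R1.
R2 ← R2 / (-6/5).
R1 ← R1 − 3/5·R2.
R3 ← R3 + 6/5·R2.
Row 3 reduces to 0 = -1, a contradiction. The system is inconsistent.

no solution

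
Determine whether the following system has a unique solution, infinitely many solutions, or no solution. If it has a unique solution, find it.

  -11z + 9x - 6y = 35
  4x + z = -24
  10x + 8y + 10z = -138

x = -5, y = -6, z = -4

Row-reduce the augmented matrix:
R1 ← R1 / (9).
R2 ← R2 − 4·R1.
R3 ← R3 − 10·R1.
R2 ← R2 / (8/3).
R1 ← R1 + 2/3·R2.
R3 ← R3 − 44/3·R2.
R3 ← R3 / (-61/6).
R1 ← R1 − 1/4·R3.
R2 ← R2 − 53/24·R3.
Reading off the reduced rows gives x = -5, y = -6, z = -4.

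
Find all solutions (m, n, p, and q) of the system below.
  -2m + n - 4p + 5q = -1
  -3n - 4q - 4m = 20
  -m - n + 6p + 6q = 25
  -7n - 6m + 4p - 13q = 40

Row-reduce:
R1 ← R1 / (-2).
R2 ← R2 + 4·R1.
R3 ← R3 + 1·R1.
R4 ← R4 + 6·R1.
R2 ← R2 / (-5).
R1 ← R1 + 1/2·R2.
R3 ← R3 + 3/2·R2.
R4 ← R4 + 10·R2.
R3 ← R3 / (28/5).
R1 ← R1 − 6/5·R3.
R2 ← R2 + 8/5·R3.
Row 4 reduces to 0 = -1, a contradiction. The system is inconsistent.

no solution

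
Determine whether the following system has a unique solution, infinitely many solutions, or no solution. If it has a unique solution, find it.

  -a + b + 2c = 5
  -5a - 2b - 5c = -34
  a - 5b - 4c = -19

Row-reduce the augmented matrix:
R1 ← R1 / (-1).
R2 ← R2 + 5·R1.
R3 ← R3 − 1·R1.
R2 ← R2 / (-7).
R1 ← R1 + 1·R2.
R3 ← R3 + 4·R2.
R3 ← R3 / (46/7).
R1 ← R1 − 1/7·R3.
R2 ← R2 − 15/7·R3.
Reading off the reduced rows gives a = 3, b = 2, c = 3.

a = 3, b = 2, c = 3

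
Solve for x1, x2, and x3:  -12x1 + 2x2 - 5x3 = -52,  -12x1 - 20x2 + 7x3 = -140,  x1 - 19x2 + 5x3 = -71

Row-reduce the augmented matrix:
R1 ← R1 / (-12).
R2 ← R2 + 12·R1.
R3 ← R3 − 1·R1.
R2 ← R2 / (-22).
R1 ← R1 + 1/6·R2.
R3 ← R3 + 113/6·R2.
R3 ← R3 / (-751/132).
R1 ← R1 − 43/132·R3.
R2 ← R2 + 6/11·R3.
Reading off the reduced rows gives x1 = 5, x2 = 4, x3 = 0.

x1 = 5, x2 = 4, x3 = 0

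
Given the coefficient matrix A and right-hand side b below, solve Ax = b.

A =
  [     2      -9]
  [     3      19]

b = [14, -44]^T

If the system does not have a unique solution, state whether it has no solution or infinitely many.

Row-reduce the augmented matrix:
R1 ← R1 / (2).
R2 ← R2 − 3·R1.
R2 ← R2 / (65/2).
R1 ← R1 + 9/2·R2.
Reading off the reduced rows gives x_1 = -2, x_2 = -2.

x_1 = -2, x_2 = -2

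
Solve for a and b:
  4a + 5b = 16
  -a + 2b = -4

a = 4, b = 0

From equation 2: a = 4 + 2·b.
Substitute into equation 1 and solve: b = 0.
Then a = 4.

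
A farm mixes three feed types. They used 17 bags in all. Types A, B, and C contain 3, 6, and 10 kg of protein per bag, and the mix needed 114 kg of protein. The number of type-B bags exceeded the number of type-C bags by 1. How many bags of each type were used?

type-A bags: 4, type-B bags: 7, type-C bags: 6

Let a = type-A bags, b = type-B bags, c = type-C bags.
  a + b + c = 17
  3a + 6b + 10c = 114
  b - c = 1
Row-reduce the augmented matrix:
R2 ← R2 − 3·R1.
R2 ← R2 / (3).
R1 ← R1 − 1·R2.
R3 ← R3 − 1·R2.
R3 ← R3 / (-10/3).
R1 ← R1 + 4/3·R3.
R2 ← R2 − 7/3·R3.
Reading off the reduced rows gives a = 4, b = 7, c = 6.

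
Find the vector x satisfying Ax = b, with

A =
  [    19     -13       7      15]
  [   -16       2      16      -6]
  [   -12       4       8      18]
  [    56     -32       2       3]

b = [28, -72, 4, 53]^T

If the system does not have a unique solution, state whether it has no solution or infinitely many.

no solution

Row-reduce:
R1 ← R1 / (19).
R2 ← R2 + 16·R1.
R3 ← R3 + 12·R1.
R4 ← R4 − 56·R1.
R2 ← R2 / (-170/19).
R1 ← R1 + 13/19·R2.
R3 ← R3 + 80/19·R2.
R4 ← R4 − 120/19·R2.
R3 ← R3 / (36/17).
R1 ← R1 + 111/85·R3.
R2 ← R2 + 208/85·R3.
R4 ← R4 + 54/17·R3.
Row 4 reduces to 0 = 3, a contradiction. The system is inconsistent.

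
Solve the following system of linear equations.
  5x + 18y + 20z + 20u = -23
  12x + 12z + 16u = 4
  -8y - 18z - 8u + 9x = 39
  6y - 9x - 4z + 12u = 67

Row-reduce the augmented matrix:
R1 ← R1 / (5).
R2 ← R2 − 12·R1.
R3 ← R3 − 9·R1.
R4 ← R4 + 9·R1.
R2 ← R2 / (-216/5).
R1 ← R1 − 18/5·R2.
R3 ← R3 + 202/5·R2.
R4 ← R4 − 192/5·R2.
R3 ← R3 / (-61/3).
R1 ← R1 − 1·R3.
R2 ← R2 − 5/6·R3.
R4 ← R4 / (176/9).
R1 ← R1 − 352/549·R4.
R2 ← R2 − 10/61·R4.
R3 ← R3 − 380/549·R4.
Reading off the reduced rows gives x = -1, y = -1, z = -4, u = 4.

x = -1, y = -1, z = -4, u = 4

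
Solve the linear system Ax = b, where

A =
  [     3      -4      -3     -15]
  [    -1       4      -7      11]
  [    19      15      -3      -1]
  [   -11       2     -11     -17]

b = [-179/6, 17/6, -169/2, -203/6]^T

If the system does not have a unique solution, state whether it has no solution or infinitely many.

x_1 = -2, x_2 = -8/3, x_3 = 3/2, x_4 = 2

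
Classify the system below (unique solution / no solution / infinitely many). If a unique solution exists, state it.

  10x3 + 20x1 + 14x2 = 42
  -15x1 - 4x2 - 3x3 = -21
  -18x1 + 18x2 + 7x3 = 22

x1 = 1, x2 = 3, x3 = -2

Row-reduce the augmented matrix:
R1 ← R1 / (20).
R2 ← R2 + 15·R1.
R3 ← R3 + 18·R1.
R2 ← R2 / (13/2).
R1 ← R1 − 7/10·R2.
R3 ← R3 − 153/5·R2.
R3 ← R3 / (-337/65).
R1 ← R1 − 1/65·R3.
R2 ← R2 − 9/13·R3.
Reading off the reduced rows gives x1 = 1, x2 = 3, x3 = -2.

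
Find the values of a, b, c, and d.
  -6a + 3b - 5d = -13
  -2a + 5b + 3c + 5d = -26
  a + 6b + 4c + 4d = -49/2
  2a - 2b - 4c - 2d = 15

Row-reduce the augmented matrix:
R1 ← R1 / (-6).
R2 ← R2 + 2·R1.
R3 ← R3 − 1·R1.
R4 ← R4 − 2·R1.
R2 ← R2 / (4).
R1 ← R1 + 1/2·R2.
R3 ← R3 − 13/2·R2.
R4 ← R4 + 1·R2.
R3 ← R3 / (-7/8).
R1 ← R1 − 3/8·R3.
R2 ← R2 − 3/4·R3.
R4 ← R4 + 13/4·R3.
R4 ← R4 / (556/21).
R1 ← R1 + 34/21·R4.
R2 ← R2 + 103/21·R4.
R3 ← R3 − 184/21·R4.
Reading off the reduced rows gives a = 3/2, b = -3, c = -1, d = -1.

a = 3/2, b = -3, c = -1, d = -1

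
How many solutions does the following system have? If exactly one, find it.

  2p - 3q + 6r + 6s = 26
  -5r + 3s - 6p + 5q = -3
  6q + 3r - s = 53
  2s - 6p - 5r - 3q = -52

p = 1, q = 6, r = 6, s = 1

Row-reduce the augmented matrix:
R1 ← R1 / (2).
R2 ← R2 + 6·R1.
R4 ← R4 + 6·R1.
R2 ← R2 / (-4).
R1 ← R1 + 3/2·R2.
R3 ← R3 − 6·R2.
R4 ← R4 + 12·R2.
R3 ← R3 / (45/2).
R1 ← R1 + 15/8·R3.
R2 ← R2 + 13/4·R3.
R4 ← R4 + 26·R3.
R4 ← R4 / (-349/45).
R1 ← R1 + 7/3·R4.
R2 ← R2 + 38/45·R4.
R3 ← R3 − 61/45·R4.
Reading off the reduced rows gives p = 1, q = 6, r = 6, s = 1.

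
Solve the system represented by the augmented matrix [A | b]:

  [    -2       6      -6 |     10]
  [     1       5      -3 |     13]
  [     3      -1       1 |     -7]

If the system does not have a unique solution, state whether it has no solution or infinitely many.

x_1 = -2, x_2 = 6, x_3 = 5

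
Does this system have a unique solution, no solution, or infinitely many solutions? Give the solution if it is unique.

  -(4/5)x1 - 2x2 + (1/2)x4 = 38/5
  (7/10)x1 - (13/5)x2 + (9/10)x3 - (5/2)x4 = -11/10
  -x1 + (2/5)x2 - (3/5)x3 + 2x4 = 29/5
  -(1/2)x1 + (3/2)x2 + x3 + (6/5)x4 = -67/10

infinitely many solutions

Row-reduce:
R1 ← R1 / (-4/5).
R2 ← R2 − 7/10·R1.
R3 ← R3 + 1·R1.
R4 ← R4 + 1/2·R1.
R2 ← R2 / (-87/20).
R1 ← R1 − 5/2·R2.
R3 ← R3 − 29/10·R2.
R4 ← R4 − 11/4·R2.
Swap R3 and R4.
R3 ← R3 / (91/58).
R1 ← R1 − 15/29·R3.
R2 ← R2 + 6/29·R3.
Rank is 3 with 4 unknowns, leaving x4 free.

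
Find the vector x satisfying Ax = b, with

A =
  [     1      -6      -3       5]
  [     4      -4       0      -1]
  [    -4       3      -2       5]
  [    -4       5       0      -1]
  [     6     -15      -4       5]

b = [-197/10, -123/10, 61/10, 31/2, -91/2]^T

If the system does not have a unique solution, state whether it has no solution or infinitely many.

Row-reduce the augmented matrix:
R2 ← R2 − 4·R1.
R3 ← R3 + 4·R1.
R4 ← R4 + 4·R1.
R5 ← R5 − 6·R1.
R2 ← R2 / (20).
R1 ← R1 + 6·R2.
R3 ← R3 + 21·R2.
R4 ← R4 + 19·R2.
R5 ← R5 − 21·R2.
R3 ← R3 / (-7/5).
R1 ← R1 − 3/5·R3.
R2 ← R2 − 3/5·R3.
R4 ← R4 + 3/5·R3.
R5 ← R5 − 7/5·R3.
R4 ← R4 / (-31/14).
R1 ← R1 + 1/28·R4.
R2 ← R2 − 3/14·R4.
R3 ← R3 + 59/28·R4.
R5 reduces to 0 = 0, so the extra equation is consistent.
Reading off the reduced rows gives x_1 = -1, x_2 = 11/5, x_3 = 1, x_4 = -1/2.

x_1 = -1, x_2 = 11/5, x_3 = 1, x_4 = -1/2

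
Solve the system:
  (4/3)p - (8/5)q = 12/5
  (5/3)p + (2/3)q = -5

p = -9/5, q = -3

Row-reduce the augmented matrix:
R1 ← R1 / (4/3).
R2 ← R2 − 5/3·R1.
R2 ← R2 / (8/3).
R1 ← R1 + 6/5·R2.
Reading off the reduced rows gives p = -9/5, q = -3.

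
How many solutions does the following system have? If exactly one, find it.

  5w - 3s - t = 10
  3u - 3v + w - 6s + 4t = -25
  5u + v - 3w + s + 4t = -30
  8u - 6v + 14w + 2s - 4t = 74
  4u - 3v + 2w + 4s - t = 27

Row-reduce:
Swap R1 and R2.
R1 ← R1 / (3).
R3 ← R3 − 5·R1.
R4 ← R4 − 8·R1.
R5 ← R5 − 4·R1.
Swap R2 and R3.
R2 ← R2 / (6).
R1 ← R1 + 1·R2.
R4 ← R4 − 2·R2.
R5 ← R5 − 1·R2.
R3 ← R3 / (5).
R1 ← R1 + 4/9·R3.
R2 ← R2 + 7/9·R3.
R4 ← R4 − 116/9·R3.
R5 ← R5 − 13/9·R3.
R4 ← R4 / (331/15).
R1 ← R1 + 13/30·R4.
R2 ← R2 − 41/30·R4.
R3 ← R3 + 3/5·R4.
R5 ← R5 − 331/30·R4.
Rank is 4 with 5 unknowns, leaving t free.

infinitely many solutions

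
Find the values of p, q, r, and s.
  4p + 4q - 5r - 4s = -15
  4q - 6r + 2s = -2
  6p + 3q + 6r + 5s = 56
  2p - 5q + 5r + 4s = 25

p = 2, q = 2, r = 3, s = 4

Row-reduce the augmented matrix:
R1 ← R1 / (4).
R3 ← R3 − 6·R1.
R4 ← R4 − 2·R1.
R2 ← R2 / (4).
R1 ← R1 − 1·R2.
R3 ← R3 + 3·R2.
R4 ← R4 + 7·R2.
R3 ← R3 / (9).
R1 ← R1 − 1/4·R3.
R2 ← R2 + 3/2·R3.
R4 ← R4 + 3·R3.
R4 ← R4 / (41/3).
R1 ← R1 + 133/72·R4.
R2 ← R2 − 31/12·R4.
R3 ← R3 − 25/18·R4.
Reading off the reduced rows gives p = 2, q = 2, r = 3, s = 4.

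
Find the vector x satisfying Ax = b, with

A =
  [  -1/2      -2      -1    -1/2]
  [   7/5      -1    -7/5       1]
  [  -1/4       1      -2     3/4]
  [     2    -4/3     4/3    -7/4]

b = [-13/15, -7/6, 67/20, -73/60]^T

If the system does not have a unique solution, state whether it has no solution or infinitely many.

Row-reduce the augmented matrix:
R1 ← R1 / (-1/2).
R2 ← R2 − 7/5·R1.
R3 ← R3 + 1/4·R1.
R4 ← R4 − 2·R1.
R2 ← R2 / (-33/5).
R1 ← R1 − 4·R2.
R3 ← R3 − 2·R2.
R4 ← R4 + 28/3·R2.
R3 ← R3 / (-61/22).
R1 ← R1 + 6/11·R3.
R2 ← R2 − 7/11·R3.
R4 ← R4 − 36/11·R3.
R4 ← R4 / (-4715/2196).
R1 ← R1 − 107/183·R4.
R2 ← R2 − 16/61·R4.
R3 ← R3 + 58/183·R4.
Reading off the reduced rows gives x_1 = 0, x_2 = 8/5, x_3 = -3/2, x_4 = -5/3.

x_1 = 0, x_2 = 8/5, x_3 = -3/2, x_4 = -5/3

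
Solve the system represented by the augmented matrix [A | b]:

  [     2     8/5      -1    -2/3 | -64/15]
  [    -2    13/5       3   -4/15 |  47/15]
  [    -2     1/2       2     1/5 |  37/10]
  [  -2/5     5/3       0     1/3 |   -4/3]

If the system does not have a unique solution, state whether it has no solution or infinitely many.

infinitely many solutions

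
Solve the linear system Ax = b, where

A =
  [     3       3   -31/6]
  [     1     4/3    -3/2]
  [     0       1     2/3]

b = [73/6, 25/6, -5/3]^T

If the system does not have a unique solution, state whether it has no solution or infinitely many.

no solution

Row-reduce:
R1 ← R1 / (3).
R2 ← R2 − 1·R1.
R2 ← R2 / (1/3).
R1 ← R1 − 1·R2.
R3 ← R3 − 1·R2.
Row 3 reduces to 0 = -2, a contradiction. The system is inconsistent.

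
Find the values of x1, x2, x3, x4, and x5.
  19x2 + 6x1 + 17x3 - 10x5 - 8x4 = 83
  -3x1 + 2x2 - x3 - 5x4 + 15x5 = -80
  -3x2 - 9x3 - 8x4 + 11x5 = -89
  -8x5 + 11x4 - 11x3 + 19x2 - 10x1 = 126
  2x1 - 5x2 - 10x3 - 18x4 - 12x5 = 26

x1 = -4, x2 = 2, x3 = 1, x4 = 1, x5 = -6

Row-reduce the augmented matrix:
R1 ← R1 / (6).
R2 ← R2 + 3·R1.
R4 ← R4 + 10·R1.
R5 ← R5 − 2·R1.
R2 ← R2 / (23/2).
R1 ← R1 − 19/6·R2.
R3 ← R3 + 3·R2.
R4 ← R4 − 152/3·R2.
R5 ← R5 + 34/3·R2.
R3 ← R3 / (-162/23).
R1 ← R1 − 53/69·R3.
R2 ← R2 − 15/23·R3.
R4 ← R4 + 1084/69·R3.
R5 ← R5 + 571/69·R3.
R4 ← R4 / (14677/243).
R1 ← R1 − 4/243·R4.
R2 ← R2 + 47/27·R4.
R3 ← R3 − 119/81·R4.
R5 ← R5 + 2927/243·R4.
R5 ← R5 / (-78035/2258).
R1 ← R1 + 6569/2258·R5.
R2 ← R2 + 1639/2258·R5.
R3 ← R3 − 1079/2258·R5.
R4 ← R4 + 1852/1129·R5.
Reading off the reduced rows gives x1 = -4, x2 = 2, x3 = 1, x4 = 1, x5 = -6.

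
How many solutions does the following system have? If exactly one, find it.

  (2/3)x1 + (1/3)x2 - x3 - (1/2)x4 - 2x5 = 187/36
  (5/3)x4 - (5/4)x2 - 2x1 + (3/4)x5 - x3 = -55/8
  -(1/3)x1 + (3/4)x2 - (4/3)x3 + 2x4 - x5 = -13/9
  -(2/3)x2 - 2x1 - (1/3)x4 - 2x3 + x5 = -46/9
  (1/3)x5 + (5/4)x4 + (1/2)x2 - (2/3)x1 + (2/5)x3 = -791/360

Row-reduce the augmented matrix:
R1 ← R1 / (2/3).
R2 ← R2 + 2·R1.
R3 ← R3 + 1/3·R1.
R4 ← R4 + 2·R1.
R5 ← R5 + 2/3·R1.
R2 ← R2 / (-1/4).
R1 ← R1 − 1/2·R2.
R3 ← R3 − 11/12·R2.
R4 ← R4 − 1/3·R2.
R5 ← R5 − 5/6·R2.
R3 ← R3 / (-33/2).
R1 ← R1 + 19/2·R3.
R2 ← R2 − 16·R3.
R4 ← R4 + 31/3·R3.
R5 ← R5 + 209/15·R3.
R4 ← R4 / (-2753/891).
R1 ← R1 + 1055/594·R4.
R2 ← R2 − 482/297·R4.
R3 ← R3 + 85/594·R4.
R5 ← R5 + 223/324·R4.
R5 ← R5 / (-100007/66072).
R1 ← R1 + 5553/2753·R5.
R2 ← R2 − 2976/2753·R5.
R3 ← R3 − 13515/11012·R5.
R4 ← R4 + 2331/5506·R5.
Reading off the reduced rows gives x1 = 1/3, x2 = 2/3, x3 = 1, x4 = -3/2, x5 = -5/2.

x1 = 1/3, x2 = 2/3, x3 = 1, x4 = -3/2, x5 = -5/2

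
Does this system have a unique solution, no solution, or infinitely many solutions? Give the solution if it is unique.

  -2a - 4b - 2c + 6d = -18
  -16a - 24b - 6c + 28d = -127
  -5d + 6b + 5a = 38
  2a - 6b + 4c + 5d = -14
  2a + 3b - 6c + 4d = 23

no solution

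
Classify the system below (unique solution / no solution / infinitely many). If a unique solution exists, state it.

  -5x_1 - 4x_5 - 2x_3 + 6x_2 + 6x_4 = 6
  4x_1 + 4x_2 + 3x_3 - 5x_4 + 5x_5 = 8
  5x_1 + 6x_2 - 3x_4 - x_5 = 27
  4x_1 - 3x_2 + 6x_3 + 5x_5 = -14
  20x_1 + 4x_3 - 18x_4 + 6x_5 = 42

Row-reduce:
R1 ← R1 / (-5).
R2 ← R2 − 4·R1.
R3 ← R3 − 5·R1.
R4 ← R4 − 4·R1.
R5 ← R5 − 20·R1.
R2 ← R2 / (44/5).
R1 ← R1 + 6/5·R2.
R3 ← R3 − 12·R2.
R4 ← R4 − 9/5·R2.
R5 ← R5 − 24·R2.
R3 ← R3 / (-43/11).
R1 ← R1 − 13/22·R3.
R2 ← R2 − 7/44·R3.
R4 ← R4 − 181/44·R3.
R5 ← R5 + 86/11·R3.
R4 ← R4 / (1425/172).
R1 ← R1 + 63/86·R4.
R2 ← R2 − 19/172·R4.
R3 ← R3 + 36/43·R4.
Rank is 4 with 5 unknowns, leaving x_5 free.

infinitely many solutions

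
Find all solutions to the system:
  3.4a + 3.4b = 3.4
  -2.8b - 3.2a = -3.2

Row-reduce the augmented matrix:
R1 ← R1 / (17/5).
R2 ← R2 + 16/5·R1.
R2 ← R2 / (2/5).
R1 ← R1 − 1·R2.
Reading off the reduced rows gives a = 1, b = 0.

a = 1, b = 0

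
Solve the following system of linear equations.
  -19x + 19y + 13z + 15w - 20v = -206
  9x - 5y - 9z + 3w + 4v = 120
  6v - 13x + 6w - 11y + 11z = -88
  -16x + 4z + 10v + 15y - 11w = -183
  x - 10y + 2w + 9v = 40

x = 6, y = -3, z = -5, w = 2, v = 0

Row-reduce the augmented matrix:
R1 ← R1 / (-19).
R2 ← R2 − 9·R1.
R3 ← R3 + 13·R1.
R4 ← R4 + 16·R1.
R5 ← R5 − 1·R1.
R2 ← R2 / (4).
R1 ← R1 + 1·R2.
R3 ← R3 + 24·R2.
R4 ← R4 + 1·R2.
R5 ← R5 + 9·R2.
R3 ← R3 / (-284/19).
R1 ← R1 + 53/38·R3.
R2 ← R2 + 27/38·R3.
R4 ← R4 + 291/38·R3.
R5 ← R5 + 217/38·R3.
R4 ← R4 / (-28391/568).
R1 ← R1 + 2001/568·R4.
R2 ← R2 + 87/568·R4.
R3 ← R3 + 1071/284·R4.
R5 ← R5 − 2267/568·R4.
R5 ← R5 / (91725/28391).
R1 ← R1 + 1330/979·R5.
R2 ← R2 + 824/979·R5.
R3 ← R3 + 44012/28391·R5.
R4 ← R4 + 18298/28391·R5.
Reading off the reduced rows gives x = 6, y = -3, z = -5, w = 2, v = 0.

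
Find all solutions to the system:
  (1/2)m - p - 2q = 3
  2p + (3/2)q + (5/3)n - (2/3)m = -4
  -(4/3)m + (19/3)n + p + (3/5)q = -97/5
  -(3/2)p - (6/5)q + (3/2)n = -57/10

Row-reduce:
R1 ← R1 / (1/2).
R2 ← R2 + 2/3·R1.
R3 ← R3 + 4/3·R1.
R2 ← R2 / (5/3).
R3 ← R3 − 19/3·R2.
R4 ← R4 − 3/2·R2.
R3 ← R3 / (-21/5).
R1 ← R1 + 2·R3.
R2 ← R2 − 2/5·R3.
R4 ← R4 + 21/10·R3.
Rank is 3 with 4 unknowns, leaving q free.

infinitely many solutions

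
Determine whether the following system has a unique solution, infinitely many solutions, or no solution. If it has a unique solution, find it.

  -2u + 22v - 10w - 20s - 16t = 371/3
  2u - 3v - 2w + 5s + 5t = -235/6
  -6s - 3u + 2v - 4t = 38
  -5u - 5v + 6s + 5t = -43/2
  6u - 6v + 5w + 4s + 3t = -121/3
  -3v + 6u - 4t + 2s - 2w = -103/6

Row-reduce the augmented matrix:
R1 ← R1 / (-2).
R2 ← R2 − 2·R1.
R3 ← R3 + 3·R1.
R4 ← R4 + 5·R1.
R5 ← R5 − 6·R1.
R6 ← R6 − 6·R1.
R2 ← R2 / (19).
R1 ← R1 + 11·R2.
R3 ← R3 + 31·R2.
R4 ← R4 + 60·R2.
R5 ← R5 − 60·R2.
R6 ← R6 − 63·R2.
R3 ← R3 / (-87/19).
R1 ← R1 + 37/19·R3.
R2 ← R2 + 12/19·R3.
R4 ← R4 + 245/19·R3.
R5 ← R5 − 245/19·R3.
R6 ← R6 − 148/19·R3.
R4 ← R4 / (289/29).
R1 ← R1 − 44/29·R4.
R2 ← R2 + 21/29·R4.
R3 ← R3 − 3/29·R4.
R5 ← R5 + 289/29·R4.
R6 ← R6 + 263/29·R4.
Swap R5 and R6.
R5 ← R5 / (-2299/289).
R1 ← R1 − 22/289·R5.
R2 ← R2 + 155/289·R5.
R3 ← R3 + 143/289·R5.
R4 ← R4 − 130/289·R5.
R6 reduces to 0 = 0, so the extra equation is consistent.
Reading off the reduced rows gives u = -3, v = 3/2, w = 1, s = -7/3, t = -3.

u = -3, v = 3/2, w = 1, s = -7/3, t = -3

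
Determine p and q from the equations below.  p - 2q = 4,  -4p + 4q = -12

p = 2, q = -1

From equation 1: p = 4 + 2·q.
Substitute into equation 2 and solve: q = -1.
Then p = 2.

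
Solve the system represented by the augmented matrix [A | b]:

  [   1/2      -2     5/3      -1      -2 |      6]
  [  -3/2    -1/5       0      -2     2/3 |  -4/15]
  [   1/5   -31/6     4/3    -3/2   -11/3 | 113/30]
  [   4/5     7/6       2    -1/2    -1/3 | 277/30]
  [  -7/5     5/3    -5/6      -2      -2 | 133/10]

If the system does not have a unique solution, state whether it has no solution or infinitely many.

no solution

Row-reduce:
R1 ← R1 / (1/2).
R2 ← R2 + 3/2·R1.
R3 ← R3 − 1/5·R1.
R4 ← R4 − 4/5·R1.
R5 ← R5 + 7/5·R1.
R2 ← R2 / (-31/5).
R1 ← R1 + 4·R2.
R3 ← R3 + 131/30·R2.
R4 ← R4 − 131/30·R2.
R5 ← R5 + 59/15·R2.
R3 ← R3 / (-177/62).
R1 ← R1 − 10/93·R3.
R2 ← R2 + 25/31·R3.
R4 ← R4 − 177/62·R3.
R5 ← R5 − 41/62·R3.
Swap R4 and R5.
R4 ← R4 / (-2833/2655).
R1 ← R1 − 2098/1593·R4.
R2 ← R2 − 65/531·R4.
R3 ← R3 + 2252/2655·R4.
Row 5 reduces to 0 = 1, a contradiction. The system is inconsistent.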